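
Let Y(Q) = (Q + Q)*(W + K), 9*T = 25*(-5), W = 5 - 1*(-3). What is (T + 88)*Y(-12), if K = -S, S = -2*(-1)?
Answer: -10672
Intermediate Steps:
W = 8 (W = 5 + 3 = 8)
S = 2
T = -125/9 (T = (25*(-5))/9 = (⅑)*(-125) = -125/9 ≈ -13.889)
K = -2 (K = -1*2 = -2)
Y(Q) = 12*Q (Y(Q) = (Q + Q)*(8 - 2) = (2*Q)*6 = 12*Q)
(T + 88)*Y(-12) = (-125/9 + 88)*(12*(-12)) = (667/9)*(-144) = -10672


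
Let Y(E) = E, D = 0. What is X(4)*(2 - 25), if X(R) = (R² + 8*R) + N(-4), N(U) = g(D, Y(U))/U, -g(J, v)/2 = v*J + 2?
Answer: -1127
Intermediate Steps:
g(J, v) = -4 - 2*J*v (g(J, v) = -2*(v*J + 2) = -2*(J*v + 2) = -2*(2 + J*v) = -4 - 2*J*v)
N(U) = -4/U (N(U) = (-4 - 2*0*U)/U = (-4 + 0)/U = -4/U)
X(R) = 1 + R² + 8*R (X(R) = (R² + 8*R) - 4/(-4) = (R² + 8*R) - 4*(-¼) = (R² + 8*R) + 1 = 1 + R² + 8*R)
X(4)*(2 - 25) = (1 + 4² + 8*4)*(2 - 25) = (1 + 16 + 32)*(-23) = 49*(-23) = -1127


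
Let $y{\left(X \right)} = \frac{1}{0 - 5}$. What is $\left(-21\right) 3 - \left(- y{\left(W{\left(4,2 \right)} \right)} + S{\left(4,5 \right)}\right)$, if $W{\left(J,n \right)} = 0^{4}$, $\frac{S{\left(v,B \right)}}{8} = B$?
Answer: $- \frac{516}{5} \approx -103.2$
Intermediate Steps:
$S{\left(v,B \right)} = 8 B$
$W{\left(J,n \right)} = 0$
$y{\left(X \right)} = - \frac{1}{5}$ ($y{\left(X \right)} = \frac{1}{-5} = - \frac{1}{5}$)
$\left(-21\right) 3 - \left(- y{\left(W{\left(4,2 \right)} \right)} + S{\left(4,5 \right)}\right) = \left(-21\right) 3 - \left(\frac{1}{5} + 8 \cdot 5\right) = -63 - \frac{201}{5} = - \frac{516}{5}$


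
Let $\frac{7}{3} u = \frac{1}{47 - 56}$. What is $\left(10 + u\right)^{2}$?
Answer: $\frac{43681}{441} \approx 99.05$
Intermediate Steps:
$u = - \frac{1}{21}$ ($u = \frac{3}{7 \left(47 - 56\right)} = \frac{3}{7 \left(-9\right)} = \frac{3}{7} \left(- \frac{1}{9}\right) = - \frac{1}{21} \approx -0.047619$)
$\left(10 + u\right)^{2} = \left(10 - \frac{1}{21}\right)^{2} = \left(\frac{209}{21}\right)^{2} = \frac{43681}{441}$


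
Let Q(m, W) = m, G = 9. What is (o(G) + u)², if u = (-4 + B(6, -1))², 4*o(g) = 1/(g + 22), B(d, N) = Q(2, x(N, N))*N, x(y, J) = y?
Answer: 19936225/15376 ≈ 1296.6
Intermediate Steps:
B(d, N) = 2*N
o(g) = 1/(4*(22 + g)) (o(g) = 1/(4*(g + 22)) = 1/(4*(22 + g)))
u = 36 (u = (-4 + 2*(-1))² = (-4 - 2)² = (-6)² = 36)
(o(G) + u)² = (1/(4*(22 + 9)) + 36)² = ((¼)/31 + 36)² = ((¼)*(1/31) + 36)² = (1/124 + 36)² = (4465/124)² = 19936225/15376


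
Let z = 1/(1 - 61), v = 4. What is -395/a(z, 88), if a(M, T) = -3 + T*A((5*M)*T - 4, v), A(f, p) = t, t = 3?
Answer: -395/261 ≈ -1.5134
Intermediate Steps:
z = -1/60 (z = 1/(-60) = -1/60 ≈ -0.016667)
A(f, p) = 3
a(M, T) = -3 + 3*T (a(M, T) = -3 + T*3 = -3 + 3*T)
-395/a(z, 88) = -395/(-3 + 3*88) = -395/(-3 + 264) = -395/261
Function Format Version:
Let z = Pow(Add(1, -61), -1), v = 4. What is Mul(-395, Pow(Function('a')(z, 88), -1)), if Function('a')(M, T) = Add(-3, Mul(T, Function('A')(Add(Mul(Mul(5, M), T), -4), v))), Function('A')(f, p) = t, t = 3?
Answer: Rational(-395, 261) ≈ -1.5134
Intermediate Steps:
z = Rational(-1, 60) (z = Pow(-60, -1) = Rational(-1, 60) ≈ -0.016667)
Function('A')(f, p) = 3
Function('a')(M, T) = Add(-3, Mul(3, T)) (Function('a')(M, T) = Add(-3, Mul(T, 3)) = Add(-3, Mul(3, T)))
Mul(-395, Pow(Function('a')(z, 88), -1)) = Mul(-395, Pow(Add(-3, Mul(3, 88)), -1)) = Mul(-395, Pow(Add(-3, 264), -1)) = Mul(-395, Pow(261, -1)) = Mul(-395, Rational(1, 261)) = Rational(-395, 261)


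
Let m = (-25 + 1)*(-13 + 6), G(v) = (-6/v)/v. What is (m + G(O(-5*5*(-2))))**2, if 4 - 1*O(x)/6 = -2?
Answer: 1316746369/46656 ≈ 28222.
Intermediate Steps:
O(x) = 36 (O(x) = 24 - 6*(-2) = 24 + 12 = 36)
G(v) = -6/v**2
m = 168 (m = -24*(-7) = 168)
(m + G(O(-5*5*(-2))))**2 = (168 - 6/36**2)**2 = (168 - 6*1/1296)**2 = (168 - 1/216)**2 = (36287/216)**2 = 1316746369/46656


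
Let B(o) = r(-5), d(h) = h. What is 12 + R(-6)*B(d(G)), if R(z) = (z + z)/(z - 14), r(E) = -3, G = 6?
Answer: 51/5 ≈ 10.200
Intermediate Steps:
B(o) = -3
R(z) = 2*z/(-14 + z) (R(z) = (2*z)/(-14 + z) = 2*z/(-14 + z))
12 + R(-6)*B(d(G)) = 12 + (2*(-6)/(-14 - 6))*(-3) = 12 + (2*(-6)/(-20))*(-3) = 12 + (2*(-6)*(-1/20))*(-3) = 12 + (3/5)*(-3) = 12 - 9/5 = 51/5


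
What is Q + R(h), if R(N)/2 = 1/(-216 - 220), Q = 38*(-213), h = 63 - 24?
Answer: -1764493/218 ≈ -8094.0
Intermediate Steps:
h = 39
Q = -8094
R(N) = -1/218 (R(N) = 2/(-216 - 220) = 2/(-436) = 2*(-1/436) = -1/218)
Q + R(h) = -8094 - 1/218 = -1764493/218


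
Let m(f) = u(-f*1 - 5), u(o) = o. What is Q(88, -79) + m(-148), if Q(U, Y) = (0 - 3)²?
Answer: 152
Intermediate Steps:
Q(U, Y) = 9 (Q(U, Y) = (-3)² = 9)
m(f) = -5 - f (m(f) = -f*1 - 5 = -f - 5 = -5 - f)
Q(88, -79) + m(-148) = 9 + (-5 - 1*(-148)) = 9 + (-5 + 148) = 9 + 143 = 152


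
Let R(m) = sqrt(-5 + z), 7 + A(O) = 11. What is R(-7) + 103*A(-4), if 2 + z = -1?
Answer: 412 + 2*I*sqrt(2) ≈ 412.0 + 2.8284*I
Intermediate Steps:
z = -3 (z = -2 - 1 = -3)
A(O) = 4 (A(O) = -7 + 11 = 4)
R(m) = 2*I*sqrt(2) (R(m) = sqrt(-5 - 3) = sqrt(-8) = 2*I*sqrt(2))
R(-7) + 103*A(-4) = 2*I*sqrt(2) + 103*4 = 2*I*sqrt(2) + 412 = 412 + 2*I*sqrt(2)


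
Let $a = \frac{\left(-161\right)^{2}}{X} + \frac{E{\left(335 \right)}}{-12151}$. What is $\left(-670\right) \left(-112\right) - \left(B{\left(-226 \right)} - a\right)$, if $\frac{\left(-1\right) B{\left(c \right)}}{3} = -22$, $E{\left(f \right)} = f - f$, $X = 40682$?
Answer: $\frac{3050118189}{40682} \approx 74975.0$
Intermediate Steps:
$E{\left(f \right)} = 0$
$B{\left(c \right)} = 66$ ($B{\left(c \right)} = \left(-3\right) \left(-22\right) = 66$)
$a = \frac{25921}{40682}$ ($a = \frac{\left(-161\right)^{2}}{40682} + \frac{0}{-12151} = 25921 \cdot \frac{1}{40682} + 0 \left(- \frac{1}{12151}\right) = \frac{25921}{40682} + 0 = \frac{25921}{40682} \approx 0.63716$)
$\left(-670\right) \left(-112\right) - \left(B{\left(-226 \right)} - a\right) = \left(-670\right) \left(-112\right) - \left(66 - \frac{25921}{40682}\right) = 75040 - \left(66 - \frac{25921}{40682}\right) = 75040 - \frac{2659091}{40682} = \frac{3050118189}{40682}$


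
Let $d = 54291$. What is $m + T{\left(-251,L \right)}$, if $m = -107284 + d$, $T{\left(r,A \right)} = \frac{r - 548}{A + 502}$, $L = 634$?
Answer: $- \frac{60200847}{1136} \approx -52994.0$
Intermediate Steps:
$T{\left(r,A \right)} = \frac{-548 + r}{502 + A}$
$m = -52993$ ($m = -107284 + 54291 = -52993$)
$m + T{\left(-251,L \right)} = -52993 + \frac{-548 - 251}{502 + 634} = -52993 + \frac{1}{1136} \left(-799\right) = -52993 - \frac{799}{1136} = - \frac{60200847}{1136}$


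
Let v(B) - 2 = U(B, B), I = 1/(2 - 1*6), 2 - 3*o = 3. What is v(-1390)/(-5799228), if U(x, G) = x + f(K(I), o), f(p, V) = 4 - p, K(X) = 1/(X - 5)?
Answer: 7265/30445947 ≈ 0.00023862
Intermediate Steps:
o = -⅓ (o = ⅔ - ⅓*3 = ⅔ - 1 = -⅓ ≈ -0.33333)
I = -¼ (I = 1/(2 - 6) = 1/(-4) = -¼ ≈ -0.25000)
K(X) = 1/(-5 + X)
U(x, G) = 88/21 + x (U(x, G) = x + (4 - 1/(-5 - ¼)) = x + (4 - 1/(-21/4)) = x + (4 - 1*(-4/21)) = x + (4 + 4/21) = x + 88/21 = 88/21 + x)
v(B) = 130/21 + B (v(B) = 2 + (88/21 + B) = 130/21 + B)
v(-1390)/(-5799228) = (130/21 - 1390)/(-5799228) = -29060/21*(-1/5799228) = 7265/30445947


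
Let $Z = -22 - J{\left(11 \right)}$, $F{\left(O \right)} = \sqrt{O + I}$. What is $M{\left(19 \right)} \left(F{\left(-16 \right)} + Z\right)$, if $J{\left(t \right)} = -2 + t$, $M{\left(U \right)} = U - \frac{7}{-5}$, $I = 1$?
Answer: $- \frac{3162}{5} + \frac{102 i \sqrt{15}}{5} \approx -632.4 + 79.009 i$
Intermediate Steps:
$M{\left(U \right)} = \frac{7}{5} + U$ ($M{\left(U \right)} = U - 7 \left(- \frac{1}{5}\right) = U - - \frac{7}{5} = U + \frac{7}{5} = \frac{7}{5} + U$)
$F{\left(O \right)} = \sqrt{1 + O}$ ($F{\left(O \right)} = \sqrt{O + 1} = \sqrt{1 + O}$)
$Z = -31$ ($Z = -22 - \left(-2 + 11\right) = -22 - 9 = -31$)
$M{\left(19 \right)} \left(F{\left(-16 \right)} + Z\right) = \left(\frac{7}{5} + 19\right) \left(\sqrt{1 - 16} - 31\right) = \frac{102 \left(\sqrt{-15} - 31\right)}{5} = \frac{102 \left(i \sqrt{15} - 31\right)}{5} = \frac{102 \left(-31 + i \sqrt{15}\right)}{5} = - \frac{3162}{5} + \frac{102 i \sqrt{15}}{5}$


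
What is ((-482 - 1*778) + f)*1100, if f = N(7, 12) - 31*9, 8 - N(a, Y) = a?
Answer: -1691800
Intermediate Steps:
N(a, Y) = 8 - a
f = -278 (f = (8 - 1*7) - 31*9 = (8 - 7) - 1*279 = 1 - 279 = -278)
((-482 - 1*778) + f)*1100 = ((-482 - 1*778) - 278)*1100 = ((-482 - 778) - 278)*1100 = (-1260 - 278)*1100 = -1538*1100 = -1691800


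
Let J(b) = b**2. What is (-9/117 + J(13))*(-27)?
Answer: -59292/13 ≈ -4560.9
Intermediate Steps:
(-9/117 + J(13))*(-27) = (-9/117 + 13**2)*(-27) = (-9*1/117 + 169)*(-27) = (-1/13 + 169)*(-27) = (2196/13)*(-27) = -59292/13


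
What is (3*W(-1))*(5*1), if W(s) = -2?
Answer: -30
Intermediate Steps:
(3*W(-1))*(5*1) = (3*(-2))*(5*1) = -6*5 = -30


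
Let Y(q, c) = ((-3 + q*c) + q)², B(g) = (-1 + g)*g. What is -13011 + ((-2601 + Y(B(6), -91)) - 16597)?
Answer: 7274000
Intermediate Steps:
B(g) = g*(-1 + g)
Y(q, c) = (-3 + q + c*q)² (Y(q, c) = ((-3 + c*q) + q)² = (-3 + q + c*q)²)
-13011 + ((-2601 + Y(B(6), -91)) - 16597) = -13011 + ((-2601 + (-3 + 6*(-1 + 6) - 546*(-1 + 6))²) - 16597) = -13011 + ((-2601 + (-3 + 6*5 - 546*5)²) - 16597) = -13011 + ((-2601 + (-3 + 30 - 91*30)²) - 16597) = -13011 + ((-2601 + (-3 + 30 - 2730)²) - 16597) = -13011 + ((-2601 + (-2703)²) - 16597) = -13011 + ((-2601 + 7306209) - 16597) = -13011 + (7303608 - 16597) = -13011 + 7287011 = 7274000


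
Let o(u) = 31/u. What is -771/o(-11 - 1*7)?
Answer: 13878/31 ≈ 447.68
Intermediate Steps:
-771/o(-11 - 1*7) = -771/(31/(-11 - 1*7)) = -771/(31/(-11 - 7)) = -771/(31/(-18)) = -771/(31*(-1/18)) = -771/(-31/18) = -771*(-18/31) = 13878/31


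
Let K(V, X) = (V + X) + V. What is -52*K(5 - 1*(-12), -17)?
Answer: -884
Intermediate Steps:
K(V, X) = X + 2*V
-52*K(5 - 1*(-12), -17) = -52*(-17 + 2*(5 - 1*(-12))) = -52*(-17 + 2*(5 + 12)) = -52*(-17 + 2*17) = -52*(-17 + 34) = -52*17 = -884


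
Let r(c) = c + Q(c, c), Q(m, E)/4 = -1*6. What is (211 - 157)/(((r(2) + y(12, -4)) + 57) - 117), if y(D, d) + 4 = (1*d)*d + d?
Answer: -27/37 ≈ -0.72973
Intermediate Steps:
Q(m, E) = -24 (Q(m, E) = 4*(-1*6) = 4*(-6) = -24)
r(c) = -24 + c (r(c) = c - 24 = -24 + c)
y(D, d) = -4 + d + d² (y(D, d) = -4 + ((1*d)*d + d) = -4 + (d*d + d) = -4 + (d² + d) = -4 + (d + d²) = -4 + d + d²)
(211 - 157)/(((r(2) + y(12, -4)) + 57) - 117) = (211 - 157)/((((-24 + 2) + (-4 - 4 + (-4)²)) + 57) - 117) = 54/(((-22 + (-4 - 4 + 16)) + 57) - 117) = 54/(((-22 + 8) + 57) - 117) = 54/((-14 + 57) - 117) = 54/(43 - 117) = 54/(-74) = 54*(-1/74) = -27/37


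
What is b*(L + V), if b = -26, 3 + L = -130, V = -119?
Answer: 6552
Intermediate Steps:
L = -133 (L = -3 - 130 = -133)
b*(L + V) = -26*(-133 - 119) = -26*(-252) = 6552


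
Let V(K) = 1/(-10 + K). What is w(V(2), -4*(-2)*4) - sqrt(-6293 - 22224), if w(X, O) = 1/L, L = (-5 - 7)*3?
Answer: -1/36 - I*sqrt(28517) ≈ -0.027778 - 168.87*I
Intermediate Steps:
L = -36 (L = -12*3 = -36)
w(X, O) = -1/36 (w(X, O) = 1/(-36) = -1/36)
w(V(2), -4*(-2)*4) - sqrt(-6293 - 22224) = -1/36 - sqrt(-6293 - 22224) = -1/36 - sqrt(-28517) = -1/36 - I*sqrt(28517)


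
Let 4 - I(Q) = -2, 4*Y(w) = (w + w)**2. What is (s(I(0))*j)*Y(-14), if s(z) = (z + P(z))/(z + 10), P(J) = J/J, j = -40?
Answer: -3430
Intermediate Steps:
Y(w) = w**2 (Y(w) = (w + w)**2/4 = (2*w)**2/4 = (4*w**2)/4 = w**2)
P(J) = 1
I(Q) = 6 (I(Q) = 4 - 1*(-2) = 4 + 2 = 6)
s(z) = (1 + z)/(10 + z) (s(z) = (z + 1)/(z + 10) = (1 + z)/(10 + z))
(s(I(0))*j)*Y(-14) = (((1 + 6)/(10 + 6))*(-40))*(-14)**2 = ((7/16)*(-40))*196 = -35/2*196 = -3430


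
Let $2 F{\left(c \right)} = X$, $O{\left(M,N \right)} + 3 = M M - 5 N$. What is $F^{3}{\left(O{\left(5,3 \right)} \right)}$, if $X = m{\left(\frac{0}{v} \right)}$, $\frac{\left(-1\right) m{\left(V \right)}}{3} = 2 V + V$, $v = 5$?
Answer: $0$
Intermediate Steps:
$m{\left(V \right)} = - 9 V$ ($m{\left(V \right)} = - 3 \left(2 V + V\right) = - 3 \cdot 3 V = - 9 V$)
$O{\left(M,N \right)} = -3 + M^{2} - 5 N$ ($O{\left(M,N \right)} = -3 + \left(M M - 5 N\right) = -3 + \left(M^{2} - 5 N\right) = -3 + M^{2} - 5 N$)
$X = 0$ ($X = - 9 \cdot \frac{0}{5} = - 9 \cdot 0 \cdot \frac{1}{5} = \left(-9\right) 0 = 0$)
$F{\left(c \right)} = 0$ ($F{\left(c \right)} = \frac{1}{2} \cdot 0 = 0$)
$F^{3}{\left(O{\left(5,3 \right)} \right)} = 0^{3} = 0$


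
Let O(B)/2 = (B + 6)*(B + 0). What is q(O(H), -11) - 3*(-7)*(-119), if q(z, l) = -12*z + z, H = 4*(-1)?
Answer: -2323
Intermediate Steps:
H = -4
O(B) = 2*B*(6 + B) (O(B) = 2*((B + 6)*(B + 0)) = 2*((6 + B)*B) = 2*(B*(6 + B)) = 2*B*(6 + B))
q(z, l) = -11*z
q(O(H), -11) - 3*(-7)*(-119) = -22*(-4)*(6 - 4) - 3*(-7)*(-119) = -22*(-4)*2 + 21*(-119) = -11*(-16) - 2499 = 176 - 2499 = -2323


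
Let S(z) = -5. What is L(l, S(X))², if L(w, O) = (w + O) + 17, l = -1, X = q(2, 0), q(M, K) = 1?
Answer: 121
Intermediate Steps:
X = 1
L(w, O) = 17 + O + w (L(w, O) = (O + w) + 17 = 17 + O + w)
L(l, S(X))² = (17 - 5 - 1)² = 11² = 121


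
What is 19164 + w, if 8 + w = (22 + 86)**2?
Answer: 30820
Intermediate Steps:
w = 11656 (w = -8 + (22 + 86)**2 = -8 + 108**2 = -8 + 11664 = 11656)
19164 + w = 19164 + 11656 = 30820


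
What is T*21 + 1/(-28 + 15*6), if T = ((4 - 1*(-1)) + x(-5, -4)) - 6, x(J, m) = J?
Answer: -7811/62 ≈ -125.98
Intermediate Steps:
T = -6 (T = ((4 - 1*(-1)) - 5) - 6 = ((4 + 1) - 5) - 6 = (5 - 5) - 6 = 0 - 6 = -6)
T*21 + 1/(-28 + 15*6) = -6*21 + 1/(-28 + 15*6) = -126 + 1/(-28 + 90) = -126 + 1/62 = -7811/62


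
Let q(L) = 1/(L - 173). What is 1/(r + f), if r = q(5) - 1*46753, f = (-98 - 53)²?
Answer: -168/4023937 ≈ -4.1750e-5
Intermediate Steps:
q(L) = 1/(-173 + L)
f = 22801 (f = (-151)² = 22801)
r = -7854505/168 (r = 1/(-173 + 5) - 1*46753 = 1/(-168) - 46753 = -1/168 - 46753 = -7854505/168 ≈ -46753.)
1/(r + f) = 1/(-7854505/168 + 22801) = 1/(-4023937/168) = -168/4023937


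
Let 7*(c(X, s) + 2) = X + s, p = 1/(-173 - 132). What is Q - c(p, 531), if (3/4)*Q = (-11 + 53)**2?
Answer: 4863836/2135 ≈ 2278.1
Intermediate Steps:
p = -1/305 (p = 1/(-305) = -1/305 ≈ -0.0032787)
Q = 2352 (Q = 4*(-11 + 53)**2/3 = (4/3)*42**2 = (4/3)*1764 = 2352)
c(X, s) = -2 + X/7 + s/7 (c(X, s) = -2 + (X + s)/7 = -2 + (X/7 + s/7) = -2 + X/7 + s/7)
Q - c(p, 531) = 2352 - (-2 + (1/7)*(-1/305) + (1/7)*531) = 2352 - (-2 - 1/2135 + 531/7) = 2352 - 1*157684/2135 = 2352 - 157684/2135 = 4863836/2135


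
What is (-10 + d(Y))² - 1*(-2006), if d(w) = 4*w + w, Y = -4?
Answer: 2906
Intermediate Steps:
d(w) = 5*w
(-10 + d(Y))² - 1*(-2006) = (-10 + 5*(-4))² - 1*(-2006) = (-10 - 20)² + 2006 = (-30)² + 2006 = 900 + 2006 = 2906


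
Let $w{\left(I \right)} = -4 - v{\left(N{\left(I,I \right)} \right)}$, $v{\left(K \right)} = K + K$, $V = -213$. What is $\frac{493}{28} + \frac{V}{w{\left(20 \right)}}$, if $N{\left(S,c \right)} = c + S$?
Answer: $\frac{141}{7} \approx 20.143$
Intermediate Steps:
$N{\left(S,c \right)} = S + c$
$v{\left(K \right)} = 2 K$
$w{\left(I \right)} = -4 - 4 I$ ($w{\left(I \right)} = -4 - 2 \left(I + I\right) = -4 - 2 \cdot 2 I = -4 - 4 I$)
$\frac{493}{28} + \frac{V}{w{\left(20 \right)}} = \frac{493}{28} - \frac{213}{-4 - 80} = 493 \cdot \frac{1}{28} - \frac{213}{-4 - 80} = \frac{493}{28} - \frac{213}{-84} = \frac{493}{28} - - \frac{71}{28} = \frac{493}{28} + \frac{71}{28} = \frac{141}{7}$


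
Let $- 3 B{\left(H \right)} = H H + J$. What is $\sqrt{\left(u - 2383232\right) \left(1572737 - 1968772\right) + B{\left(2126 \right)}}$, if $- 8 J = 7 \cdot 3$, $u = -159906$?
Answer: $\frac{\sqrt{145032501773598}}{12} \approx 1.0036 \cdot 10^{6}$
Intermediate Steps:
$J = - \frac{21}{8}$ ($J = - \frac{7 \cdot 3}{8} = \left(- \frac{1}{8}\right) 21 = - \frac{21}{8} \approx -2.625$)
$B{\left(H \right)} = \frac{7}{8} - \frac{H^{2}}{3}$ ($B{\left(H \right)} = - \frac{H H - \frac{21}{8}}{3} = - \frac{H^{2} - \frac{21}{8}}{3} = - \frac{- \frac{21}{8} + H^{2}}{3} = \frac{7}{8} - \frac{H^{2}}{3}$)
$\sqrt{\left(u - 2383232\right) \left(1572737 - 1968772\right) + B{\left(2126 \right)}} = \sqrt{\left(-159906 - 2383232\right) \left(1572737 - 1968772\right) + \left(\frac{7}{8} - \frac{2126^{2}}{3}\right)} = \sqrt{\left(-2543138\right) \left(-396035\right) + \left(\frac{7}{8} - \frac{4519876}{3}\right)} = \sqrt{1007171657830 + \left(\frac{7}{8} - \frac{4519876}{3}\right)} = \sqrt{1007171657830 - \frac{36158987}{24}} = \sqrt{\frac{24172083628933}{24}} = \frac{\sqrt{145032501773598}}{12}$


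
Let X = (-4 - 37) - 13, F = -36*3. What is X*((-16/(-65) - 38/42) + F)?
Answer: 2669742/455 ≈ 5867.6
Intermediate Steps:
F = -108
X = -54 (X = -41 - 13 = -54)
X*((-16/(-65) - 38/42) + F) = -54*((-16/(-65) - 38/42) - 108) = -54*((-16*(-1/65) - 38*1/42) - 108) = -54*((16/65 - 19/21) - 108) = -54*(-899/1365 - 108) = -54*(-148319/1365) = 2669742/455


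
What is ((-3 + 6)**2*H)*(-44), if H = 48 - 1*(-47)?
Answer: -37620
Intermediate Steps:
H = 95 (H = 48 + 47 = 95)
((-3 + 6)**2*H)*(-44) = ((-3 + 6)**2*95)*(-44) = (3**2*95)*(-44) = (9*95)*(-44) = 855*(-44) = -37620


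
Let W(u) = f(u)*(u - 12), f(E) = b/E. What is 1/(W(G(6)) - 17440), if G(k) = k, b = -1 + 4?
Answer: -1/17443 ≈ -5.7330e-5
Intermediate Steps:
b = 3
f(E) = 3/E
W(u) = 3*(-12 + u)/u (W(u) = (3/u)*(u - 12) = (3/u)*(-12 + u) = 3*(-12 + u)/u)
1/(W(G(6)) - 17440) = 1/((3 - 36/6) - 17440) = 1/((3 - 36*⅙) - 17440) = 1/((3 - 6) - 17440) = 1/(-3 - 17440) = 1/(-17443) = -1/17443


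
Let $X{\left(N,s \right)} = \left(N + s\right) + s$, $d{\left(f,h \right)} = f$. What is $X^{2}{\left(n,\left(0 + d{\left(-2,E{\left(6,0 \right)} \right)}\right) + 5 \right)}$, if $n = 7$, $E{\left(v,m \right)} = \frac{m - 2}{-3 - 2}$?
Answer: $169$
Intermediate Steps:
$E{\left(v,m \right)} = \frac{2}{5} - \frac{m}{5}$ ($E{\left(v,m \right)} = \frac{-2 + m}{-5} = \left(-2 + m\right) \left(- \frac{1}{5}\right) = \frac{2}{5} - \frac{m}{5}$)
$X{\left(N,s \right)} = N + 2 s$
$X^{2}{\left(n,\left(0 + d{\left(-2,E{\left(6,0 \right)} \right)}\right) + 5 \right)} = \left(7 + 2 \left(\left(0 - 2\right) + 5\right)\right)^{2} = \left(7 + 2 \left(-2 + 5\right)\right)^{2} = \left(7 + 2 \cdot 3\right)^{2} = \left(7 + 6\right)^{2} = 13^{2} = 169$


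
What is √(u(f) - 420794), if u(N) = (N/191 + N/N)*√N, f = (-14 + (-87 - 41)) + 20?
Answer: √(-15350985914 + 13179*I*√122)/191 ≈ 0.0030756 + 648.69*I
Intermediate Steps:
f = -122 (f = (-14 - 128) + 20 = -142 + 20 = -122)
u(N) = √N*(1 + N/191) (u(N) = (N*(1/191) + 1)*√N = (N/191 + 1)*√N = (1 + N/191)*√N = √N*(1 + N/191))
√(u(f) - 420794) = √(√(-122)*(191 - 122)/191 - 420794) = √((1/191)*(I*√122)*69 - 420794) = √(69*I*√122/191 - 420794) = √(-420794 + 69*I*√122/191)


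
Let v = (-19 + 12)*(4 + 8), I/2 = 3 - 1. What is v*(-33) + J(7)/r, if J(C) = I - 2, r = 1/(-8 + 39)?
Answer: 2834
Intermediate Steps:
I = 4 (I = 2*(3 - 1) = 2*2 = 4)
r = 1/31 ≈ 0.032258
J(C) = 2 (J(C) = 4 - 2 = 2)
v = -84 (v = -7*12 = -84)
v*(-33) + J(7)/r = -84*(-33) + 2/(1/31) = 2772 + 2*31 = 2772 + 62 = 2834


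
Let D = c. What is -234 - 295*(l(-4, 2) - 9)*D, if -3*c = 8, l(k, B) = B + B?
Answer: -12502/3 ≈ -4167.3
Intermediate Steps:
l(k, B) = 2*B
c = -8/3 (c = -1/3*8 = -8/3 ≈ -2.6667)
D = -8/3 ≈ -2.6667
-234 - 295*(l(-4, 2) - 9)*D = -234 - 295*(2*2 - 9)*(-8)/3 = -234 - 295*(4 - 9)*(-8)/3 = -234 - (-1475)*(-8)/3 = -234 - 295*40/3 = -234 - 11800/3 = -12502/3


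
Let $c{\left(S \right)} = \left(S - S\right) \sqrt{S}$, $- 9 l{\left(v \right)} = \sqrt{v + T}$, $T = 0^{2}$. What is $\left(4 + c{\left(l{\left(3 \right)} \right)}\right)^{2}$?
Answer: $16$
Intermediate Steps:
$T = 0$
$l{\left(v \right)} = - \frac{\sqrt{v}}{9}$ ($l{\left(v \right)} = - \frac{\sqrt{v + 0}}{9} = - \frac{\sqrt{v}}{9}$)
$c{\left(S \right)} = 0$ ($c{\left(S \right)} = 0 \sqrt{S} = 0$)
$\left(4 + c{\left(l{\left(3 \right)} \right)}\right)^{2} = \left(4 + 0\right)^{2} = 4^{2} = 16$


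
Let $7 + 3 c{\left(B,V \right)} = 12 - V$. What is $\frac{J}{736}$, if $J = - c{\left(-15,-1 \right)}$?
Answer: $- \frac{1}{368} \approx -0.0027174$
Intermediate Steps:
$c{\left(B,V \right)} = \frac{5}{3} - \frac{V}{3}$ ($c{\left(B,V \right)} = - \frac{7}{3} + \frac{12 - V}{3} = - \frac{7}{3} - \left(-4 + \frac{V}{3}\right) = \frac{5}{3} - \frac{V}{3}$)
$J = -2$ ($J = - (\frac{5}{3} - - \frac{1}{3}) = - (\frac{5}{3} + \frac{1}{3}) = \left(-1\right) 2 = -2$)
$\frac{J}{736} = - \frac{2}{736} = \left(-2\right) \frac{1}{736} = - \frac{1}{368}$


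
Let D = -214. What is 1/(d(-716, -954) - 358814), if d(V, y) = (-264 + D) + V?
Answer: -1/360008 ≈ -2.7777e-6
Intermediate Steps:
d(V, y) = -478 + V (d(V, y) = (-264 - 214) + V = -478 + V)
1/(d(-716, -954) - 358814) = 1/((-478 - 716) - 358814) = 1/(-1194 - 358814) = 1/(-360008) = -1/360008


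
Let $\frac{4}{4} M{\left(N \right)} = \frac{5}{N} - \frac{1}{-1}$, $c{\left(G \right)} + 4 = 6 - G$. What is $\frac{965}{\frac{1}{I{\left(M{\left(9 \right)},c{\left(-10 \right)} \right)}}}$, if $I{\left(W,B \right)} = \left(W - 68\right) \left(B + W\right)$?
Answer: $- \frac{70402540}{81} \approx -8.6917 \cdot 10^{5}$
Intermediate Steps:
$c{\left(G \right)} = 2 - G$ ($c{\left(G \right)} = -4 - \left(-6 + G\right) = 2 - G$)
$M{\left(N \right)} = 1 + \frac{5}{N}$ ($M{\left(N \right)} = \frac{5}{N} - \frac{1}{-1} = \frac{5}{N} - -1 = \frac{5}{N} + 1 = 1 + \frac{5}{N}$)
$I{\left(W,B \right)} = \left(-68 + W\right) \left(B + W\right)$
$\frac{965}{\frac{1}{I{\left(M{\left(9 \right)},c{\left(-10 \right)} \right)}}} = \frac{965}{\frac{1}{\left(\frac{5 + 9}{9}\right)^{2} - 68 \left(2 - -10\right) - 68 \frac{5 + 9}{9} + \left(2 - -10\right) \frac{5 + 9}{9}}} = \frac{965}{\frac{1}{\left(\frac{1}{9} \cdot 14\right)^{2} - 68 \left(2 + 10\right) - 68 \cdot \frac{1}{9} \cdot 14 + \left(2 + 10\right) \frac{1}{9} \cdot 14}} = \frac{965}{\frac{1}{\left(\frac{14}{9}\right)^{2} - 816 - \frac{952}{9} + 12 \cdot \frac{14}{9}}} = \frac{965}{\frac{1}{\frac{196}{81} - 816 - \frac{952}{9} + \frac{56}{3}}} = \frac{965}{\frac{1}{- \frac{72956}{81}}} = \frac{965}{- \frac{81}{72956}} = 965 \left(- \frac{72956}{81}\right) = - \frac{70402540}{81}$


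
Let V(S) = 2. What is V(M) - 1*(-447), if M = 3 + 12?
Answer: 449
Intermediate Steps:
M = 15
V(M) - 1*(-447) = 2 - 1*(-447) = 2 + 447 = 449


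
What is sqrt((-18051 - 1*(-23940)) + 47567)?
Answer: 4*sqrt(3341) ≈ 231.21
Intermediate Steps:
sqrt((-18051 - 1*(-23940)) + 47567) = sqrt((-18051 + 23940) + 47567) = sqrt(5889 + 47567) = sqrt(53456) = 4*sqrt(3341)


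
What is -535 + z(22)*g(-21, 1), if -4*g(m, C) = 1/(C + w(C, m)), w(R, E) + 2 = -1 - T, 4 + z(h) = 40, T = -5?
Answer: -538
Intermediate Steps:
z(h) = 36 (z(h) = -4 + 40 = 36)
w(R, E) = 2 (w(R, E) = -2 + (-1 - 1*(-5)) = -2 + (-1 + 5) = -2 + 4 = 2)
g(m, C) = -1/(4*(2 + C)) (g(m, C) = -1/(4*(C + 2)) = -1/(4*(2 + C)))
-535 + z(22)*g(-21, 1) = -535 + 36*(-1/(8 + 4*1)) = -535 + 36*(-1/(8 + 4)) = -535 + 36*(-1/12) = -535 - 3 = -538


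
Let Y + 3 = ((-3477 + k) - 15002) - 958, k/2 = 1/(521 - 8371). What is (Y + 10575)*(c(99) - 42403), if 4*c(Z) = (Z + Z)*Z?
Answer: 260980842563/785 ≈ 3.3246e+8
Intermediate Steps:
k = -1/3925 (k = 2/(521 - 8371) = 2/(-7850) = 2*(-1/7850) = -1/3925 ≈ -0.00025478)
c(Z) = Z**2/2 (c(Z) = ((Z + Z)*Z)/4 = ((2*Z)*Z)/4 = (2*Z**2)/4 = Z**2/2)
Y = -76302001/3925 (Y = -3 + (((-3477 - 1/3925) - 15002) - 958) = -3 + ((-13647226/3925 - 15002) - 958) = -3 + (-72530076/3925 - 958) = -3 - 76290226/3925 = -76302001/3925 ≈ -19440.)
(Y + 10575)*(c(99) - 42403) = (-76302001/3925 + 10575)*((1/2)*99**2 - 42403) = -34795126*((1/2)*9801 - 42403)/3925 = -34795126*(9801/2 - 42403)/3925 = -34795126/3925*(-75005/2) = 260980842563/785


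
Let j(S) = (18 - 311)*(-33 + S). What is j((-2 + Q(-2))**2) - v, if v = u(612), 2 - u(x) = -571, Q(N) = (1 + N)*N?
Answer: 9096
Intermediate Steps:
Q(N) = N*(1 + N)
u(x) = 573 (u(x) = 2 - 1*(-571) = 2 + 571 = 573)
v = 573
j(S) = 9669 - 293*S (j(S) = -293*(-33 + S) = 9669 - 293*S)
j((-2 + Q(-2))**2) - v = (9669 - 293*(-2 - 2*(1 - 2))**2) - 1*573 = (9669 - 293*(-2 - 2*(-1))**2) - 573 = (9669 - 293*(-2 + 2)**2) - 573 = (9669 - 293*0**2) - 573 = (9669 - 293*0) - 573 = (9669 + 0) - 573 = 9669 - 573 = 9096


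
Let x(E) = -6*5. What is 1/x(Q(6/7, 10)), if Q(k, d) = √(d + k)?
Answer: -1/30 ≈ -0.033333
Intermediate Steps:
x(E) = -30
1/x(Q(6/7, 10)) = 1/(-30) = -1/30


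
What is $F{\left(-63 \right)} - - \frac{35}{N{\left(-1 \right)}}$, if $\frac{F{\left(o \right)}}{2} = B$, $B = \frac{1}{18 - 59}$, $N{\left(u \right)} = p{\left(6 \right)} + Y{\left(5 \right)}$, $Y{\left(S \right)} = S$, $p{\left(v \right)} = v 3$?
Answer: $\frac{1389}{943} \approx 1.473$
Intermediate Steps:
$p{\left(v \right)} = 3 v$
$N{\left(u \right)} = 23$ ($N{\left(u \right)} = 3 \cdot 6 + 5 = 18 + 5 = 23$)
$B = - \frac{1}{41}$ ($B = \frac{1}{-41} = - \frac{1}{41} \approx -0.02439$)
$F{\left(o \right)} = - \frac{2}{41}$ ($F{\left(o \right)} = 2 \left(- \frac{1}{41}\right) = - \frac{2}{41}$)
$F{\left(-63 \right)} - - \frac{35}{N{\left(-1 \right)}} = - \frac{2}{41} - - \frac{35}{23} = - \frac{2}{41} + \frac{35}{23} = \frac{1389}{943}$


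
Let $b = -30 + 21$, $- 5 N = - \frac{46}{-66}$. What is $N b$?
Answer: $\frac{69}{55} \approx 1.2545$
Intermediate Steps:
$N = - \frac{23}{165}$ ($N = - \frac{\left(-46\right) \frac{1}{-66}}{5} = - \frac{\left(-46\right) \left(- \frac{1}{66}\right)}{5} = \left(- \frac{1}{5}\right) \frac{23}{33} = - \frac{23}{165} \approx -0.13939$)
$b = -9$
$N b = \left(- \frac{23}{165}\right) \left(-9\right) = \frac{69}{55}$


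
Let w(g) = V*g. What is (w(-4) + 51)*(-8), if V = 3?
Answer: -312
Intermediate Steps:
w(g) = 3*g
(w(-4) + 51)*(-8) = (3*(-4) + 51)*(-8) = (-12 + 51)*(-8) = 39*(-8) = -312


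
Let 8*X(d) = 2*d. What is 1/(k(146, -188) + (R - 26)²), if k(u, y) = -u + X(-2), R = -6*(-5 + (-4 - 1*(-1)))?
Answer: 2/675 ≈ 0.0029630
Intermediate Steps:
X(d) = d/4 (X(d) = (2*d)/8 = d/4)
R = 48 (R = -6*(-5 + (-4 + 1)) = -6*(-5 - 3) = -6*(-8) = 48)
k(u, y) = -½ - u (k(u, y) = -u + (¼)*(-2) = -u - ½ = -½ - u)
1/(k(146, -188) + (R - 26)²) = 1/((-½ - 1*146) + (48 - 26)²) = 1/((-½ - 146) + 22²) = 1/(-293/2 + 484) = 1/(675/2) = 2/675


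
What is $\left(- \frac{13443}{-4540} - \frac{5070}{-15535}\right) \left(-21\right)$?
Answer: $- \frac{74906937}{1085060} \approx -69.035$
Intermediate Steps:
$\left(- \frac{13443}{-4540} - \frac{5070}{-15535}\right) \left(-21\right) = \left(\left(-13443\right) \left(- \frac{1}{4540}\right) - - \frac{78}{239}\right) \left(-21\right) = \left(\frac{13443}{4540} + \frac{78}{239}\right) \left(-21\right) = \frac{3566997}{1085060} \left(-21\right) = - \frac{74906937}{1085060}$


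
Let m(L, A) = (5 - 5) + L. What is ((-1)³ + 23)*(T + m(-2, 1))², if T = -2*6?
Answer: 4312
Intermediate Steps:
T = -12
m(L, A) = L (m(L, A) = 0 + L = L)
((-1)³ + 23)*(T + m(-2, 1))² = ((-1)³ + 23)*(-12 - 2)² = (-1 + 23)*(-14)² = 22*196 = 4312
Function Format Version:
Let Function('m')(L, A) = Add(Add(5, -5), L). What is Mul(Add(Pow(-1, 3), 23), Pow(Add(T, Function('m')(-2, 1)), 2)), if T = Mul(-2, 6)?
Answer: 4312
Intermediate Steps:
T = -12
Function('m')(L, A) = L (Function('m')(L, A) = Add(0, L) = L)
Mul(Add(Pow(-1, 3), 23), Pow(Add(T, Function('m')(-2, 1)), 2)) = Mul(Add(Pow(-1, 3), 23), Pow(Add(-12, -2), 2)) = Mul(Add(-1, 23), Pow(-14, 2)) = Mul(22, 196) = 4312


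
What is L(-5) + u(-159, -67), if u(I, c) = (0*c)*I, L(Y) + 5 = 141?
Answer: 136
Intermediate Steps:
L(Y) = 136 (L(Y) = -5 + 141 = 136)
u(I, c) = 0 (u(I, c) = 0*I = 0)
L(-5) + u(-159, -67) = 136 + 0 = 136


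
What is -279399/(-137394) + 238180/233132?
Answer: 8155112549/2669244834 ≈ 3.0552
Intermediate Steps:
-279399/(-137394) + 238180/233132 = -279399*(-1/137394) + 238180*(1/233132) = 93133/45798 + 59545/58283 = 8155112549/2669244834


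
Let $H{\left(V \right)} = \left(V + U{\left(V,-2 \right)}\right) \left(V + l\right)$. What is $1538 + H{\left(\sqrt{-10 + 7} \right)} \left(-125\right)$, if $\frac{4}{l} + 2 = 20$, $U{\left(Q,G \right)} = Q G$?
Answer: $1163 + \frac{250 i \sqrt{3}}{9} \approx 1163.0 + 48.113 i$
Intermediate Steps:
$U{\left(Q,G \right)} = G Q$
$l = \frac{2}{9}$ ($l = \frac{4}{-2 + 20} = \frac{4}{18} = 4 \cdot \frac{1}{18} = \frac{2}{9} \approx 0.22222$)
$H{\left(V \right)} = - V \left(\frac{2}{9} + V\right)$ ($H{\left(V \right)} = \left(V - 2 V\right) \left(V + \frac{2}{9}\right) = - V \left(\frac{2}{9} + V\right)$)
$1538 + H{\left(\sqrt{-10 + 7} \right)} \left(-125\right) = 1538 + \frac{\sqrt{-10 + 7} \left(-2 - 9 \sqrt{-10 + 7}\right)}{9} \left(-125\right) = 1538 + \frac{\sqrt{-3} \left(-2 - 9 \sqrt{-3}\right)}{9} \left(-125\right) = 1538 + \frac{i \sqrt{3} \left(-2 - 9 i \sqrt{3}\right)}{9} \left(-125\right) = 1538 - \frac{125 i \sqrt{3} \left(-2 - 9 i \sqrt{3}\right)}{9}$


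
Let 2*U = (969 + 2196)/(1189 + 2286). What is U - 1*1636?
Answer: -2273407/1390 ≈ -1635.5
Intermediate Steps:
U = 633/1390 (U = ((969 + 2196)/(1189 + 2286))/2 = (3165/3475)/2 = (3165*(1/3475))/2 = (1/2)*(633/695) = 633/1390 ≈ 0.45540)
U - 1*1636 = 633/1390 - 1*1636 = 633/1390 - 1636 = -2273407/1390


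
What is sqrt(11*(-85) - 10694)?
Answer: I*sqrt(11629) ≈ 107.84*I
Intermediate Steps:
sqrt(11*(-85) - 10694) = sqrt(-935 - 10694) = sqrt(-11629) = I*sqrt(11629)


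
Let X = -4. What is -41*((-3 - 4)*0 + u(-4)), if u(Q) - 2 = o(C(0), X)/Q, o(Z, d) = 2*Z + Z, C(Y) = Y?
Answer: -82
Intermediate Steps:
o(Z, d) = 3*Z
u(Q) = 2 (u(Q) = 2 + (3*0)/Q = 2 + 0/Q = 2 + 0 = 2)
-41*((-3 - 4)*0 + u(-4)) = -41*((-3 - 4)*0 + 2) = -41*(-7*0 + 2) = -41*(0 + 2) = -41*2 = -82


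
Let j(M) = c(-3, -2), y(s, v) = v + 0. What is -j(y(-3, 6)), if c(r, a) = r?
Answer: 3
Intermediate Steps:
y(s, v) = v
j(M) = -3
-j(y(-3, 6)) = -1*(-3) = 3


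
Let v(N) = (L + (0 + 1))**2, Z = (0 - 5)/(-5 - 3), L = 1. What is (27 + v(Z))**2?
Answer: 961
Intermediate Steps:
Z = 5/8 (Z = -5/(-8) = -5*(-1/8) = 5/8 ≈ 0.62500)
v(N) = 4 (v(N) = (1 + (0 + 1))**2 = (1 + 1)**2 = 2**2 = 4)
(27 + v(Z))**2 = (27 + 4)**2 = 31**2 = 961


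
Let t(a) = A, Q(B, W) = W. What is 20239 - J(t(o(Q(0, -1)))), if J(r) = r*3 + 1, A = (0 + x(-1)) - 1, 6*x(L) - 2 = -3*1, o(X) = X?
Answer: 40483/2 ≈ 20242.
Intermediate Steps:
x(L) = -⅙ (x(L) = ⅓ + (-3*1)/6 = ⅓ + (⅙)*(-3) = ⅓ - ½ = -⅙)
A = -7/6 (A = (0 - ⅙) - 1 = -⅙ - 1 = -7/6 ≈ -1.1667)
t(a) = -7/6
J(r) = 1 + 3*r (J(r) = 3*r + 1 = 1 + 3*r)
20239 - J(t(o(Q(0, -1)))) = 20239 - (1 + 3*(-7/6)) = 20239 - (1 - 7/2) = 20239 - 1*(-5/2) = 20239 + 5/2 = 40483/2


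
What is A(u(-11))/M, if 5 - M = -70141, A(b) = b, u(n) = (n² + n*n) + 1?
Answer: 3/866 ≈ 0.0034642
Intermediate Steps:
u(n) = 1 + 2*n² (u(n) = (n² + n²) + 1 = 2*n² + 1 = 1 + 2*n²)
M = 70146 (M = 5 - 1*(-70141) = 5 + 70141 = 70146)
A(u(-11))/M = (1 + 2*(-11)²)/70146 = (1 + 2*121)*(1/70146) = (1 + 242)*(1/70146) = 243*(1/70146) = 3/866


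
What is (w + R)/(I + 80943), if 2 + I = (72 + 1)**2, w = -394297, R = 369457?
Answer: -2484/8627 ≈ -0.28793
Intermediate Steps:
I = 5327 (I = -2 + (72 + 1)**2 = -2 + 73**2 = -2 + 5329 = 5327)
(w + R)/(I + 80943) = (-394297 + 369457)/(5327 + 80943) = -24840/86270 = -24840*1/86270 = -2484/8627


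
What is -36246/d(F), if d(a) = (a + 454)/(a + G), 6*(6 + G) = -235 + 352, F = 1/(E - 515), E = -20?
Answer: -87250163/80963 ≈ -1077.7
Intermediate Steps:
F = -1/535 (F = 1/(-20 - 515) = 1/(-535) = -1/535 ≈ -0.0018692)
G = 27/2 (G = -6 + (-235 + 352)/6 = -6 + (1/6)*117 = -6 + 39/2 = 27/2 ≈ 13.500)
d(a) = (454 + a)/(27/2 + a) (d(a) = (a + 454)/(a + 27/2) = (454 + a)/(27/2 + a))
-36246/d(F) = -36246*(27 + 2*(-1/535))/(2*(454 - 1/535)) = -36246/(2*(242889/535)/(27 - 2/535)) = -36246/(2*(242889/535)/(14443/535)) = -36246/(2*(535/14443)*(242889/535)) = -36246/485778/14443 = -36246*14443/485778 = -87250163/80963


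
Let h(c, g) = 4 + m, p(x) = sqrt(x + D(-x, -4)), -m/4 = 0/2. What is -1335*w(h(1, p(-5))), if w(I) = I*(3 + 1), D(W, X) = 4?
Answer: -21360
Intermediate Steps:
m = 0 (m = -0/2 = -4*0 = 0)
p(x) = sqrt(4 + x) (p(x) = sqrt(x + 4) = sqrt(4 + x))
h(c, g) = 4 (h(c, g) = 4 + 0 = 4)
w(I) = 4*I (w(I) = I*4 = 4*I)
-1335*w(h(1, p(-5))) = -5340*4 = -1335*16 = -21360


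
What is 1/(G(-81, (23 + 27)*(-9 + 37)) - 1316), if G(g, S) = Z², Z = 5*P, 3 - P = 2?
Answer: -1/1291 ≈ -0.00077459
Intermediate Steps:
P = 1 (P = 3 - 1*2 = 3 - 2 = 1)
Z = 5 (Z = 5*1 = 5)
G(g, S) = 25 (G(g, S) = 5² = 25)
1/(G(-81, (23 + 27)*(-9 + 37)) - 1316) = 1/(25 - 1316) = 1/(-1291) = -1/1291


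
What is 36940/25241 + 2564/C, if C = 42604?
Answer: 409627421/268841891 ≈ 1.5237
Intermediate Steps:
36940/25241 + 2564/C = 36940/25241 + 2564/42604 = 36940*(1/25241) + 2564*(1/42604) = 36940/25241 + 641/10651 = 409627421/268841891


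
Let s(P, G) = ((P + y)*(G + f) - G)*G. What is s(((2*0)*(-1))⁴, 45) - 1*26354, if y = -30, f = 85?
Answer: -203879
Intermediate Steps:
s(P, G) = G*(-G + (-30 + P)*(85 + G)) (s(P, G) = ((P - 30)*(G + 85) - G)*G = ((-30 + P)*(85 + G) - G)*G = (-G + (-30 + P)*(85 + G))*G = G*(-G + (-30 + P)*(85 + G)))
s(((2*0)*(-1))⁴, 45) - 1*26354 = 45*(-2550 - 31*45 + 85*((2*0)*(-1))⁴ + 45*((2*0)*(-1))⁴) - 1*26354 = 45*(-2550 - 1395 + 85*(0*(-1))⁴ + 45*(0*(-1))⁴) - 26354 = 45*(-2550 - 1395 + 85*0⁴ + 45*0⁴) - 26354 = 45*(-2550 - 1395 + 85*0 + 45*0) - 26354 = 45*(-2550 - 1395 + 0 + 0) - 26354 = 45*(-3945) - 26354 = -177525 - 26354 = -203879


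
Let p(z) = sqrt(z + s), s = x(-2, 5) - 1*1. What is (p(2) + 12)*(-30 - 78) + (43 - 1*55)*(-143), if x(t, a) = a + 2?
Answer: 420 - 216*sqrt(2) ≈ 114.53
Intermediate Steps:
x(t, a) = 2 + a
s = 6 (s = (2 + 5) - 1*1 = 7 - 1 = 6)
p(z) = sqrt(6 + z) (p(z) = sqrt(z + 6) = sqrt(6 + z))
(p(2) + 12)*(-30 - 78) + (43 - 1*55)*(-143) = (sqrt(6 + 2) + 12)*(-30 - 78) + (43 - 1*55)*(-143) = (sqrt(8) + 12)*(-108) + (43 - 55)*(-143) = (2*sqrt(2) + 12)*(-108) - 12*(-143) = (12 + 2*sqrt(2))*(-108) + 1716 = (-1296 - 216*sqrt(2)) + 1716 = 420 - 216*sqrt(2)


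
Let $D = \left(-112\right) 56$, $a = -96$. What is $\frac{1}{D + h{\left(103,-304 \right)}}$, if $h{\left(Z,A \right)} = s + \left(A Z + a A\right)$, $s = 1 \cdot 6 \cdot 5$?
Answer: $- \frac{1}{8370} \approx -0.00011947$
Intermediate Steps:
$s = 30$ ($s = 6 \cdot 5 = 30$)
$D = -6272$
$h{\left(Z,A \right)} = 30 - 96 A + A Z$ ($h{\left(Z,A \right)} = 30 + \left(A Z - 96 A\right) = 30 + \left(- 96 A + A Z\right) = 30 - 96 A + A Z$)
$\frac{1}{D + h{\left(103,-304 \right)}} = \frac{1}{-6272 - 2098} = \frac{1}{-8370} = - \frac{1}{8370}$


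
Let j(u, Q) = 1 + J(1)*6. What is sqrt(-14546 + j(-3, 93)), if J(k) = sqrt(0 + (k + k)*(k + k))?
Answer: I*sqrt(14533) ≈ 120.55*I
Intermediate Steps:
J(k) = 2*sqrt(k**2) (J(k) = sqrt(0 + (2*k)*(2*k)) = sqrt(0 + 4*k**2) = sqrt(4*k**2) = 2*sqrt(k**2))
j(u, Q) = 13 (j(u, Q) = 1 + (2*sqrt(1**2))*6 = 1 + (2*sqrt(1))*6 = 1 + (2*1)*6 = 1 + 2*6 = 1 + 12 = 13)
sqrt(-14546 + j(-3, 93)) = sqrt(-14546 + 13) = sqrt(-14533) = I*sqrt(14533)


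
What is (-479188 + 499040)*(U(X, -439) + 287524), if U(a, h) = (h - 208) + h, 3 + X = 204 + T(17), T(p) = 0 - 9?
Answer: 5686367176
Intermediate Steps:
T(p) = -9
X = 192 (X = -3 + (204 - 9) = -3 + 195 = 192)
U(a, h) = -208 + 2*h (U(a, h) = (-208 + h) + h = -208 + 2*h)
(-479188 + 499040)*(U(X, -439) + 287524) = (-479188 + 499040)*((-208 + 2*(-439)) + 287524) = 19852*((-208 - 878) + 287524) = 19852*(-1086 + 287524) = 19852*286438 = 5686367176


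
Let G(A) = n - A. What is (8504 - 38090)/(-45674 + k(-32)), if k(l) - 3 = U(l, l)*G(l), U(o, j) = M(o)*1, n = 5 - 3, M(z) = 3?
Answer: 29586/45569 ≈ 0.64926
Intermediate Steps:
n = 2
G(A) = 2 - A
U(o, j) = 3 (U(o, j) = 3*1 = 3)
k(l) = 9 - 3*l (k(l) = 3 + 3*(2 - l) = 3 + (6 - 3*l) = 9 - 3*l)
(8504 - 38090)/(-45674 + k(-32)) = (8504 - 38090)/(-45674 + (9 - 3*(-32))) = -29586/(-45674 + (9 + 96)) = -29586/(-45674 + 105) = -29586/(-45569) = -29586*(-1/45569) = 29586/45569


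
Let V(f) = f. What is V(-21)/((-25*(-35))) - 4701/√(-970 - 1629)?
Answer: -3/125 + 4701*I*√2599/2599 ≈ -0.024 + 92.212*I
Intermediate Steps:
V(-21)/((-25*(-35))) - 4701/√(-970 - 1629) = -21/((-25*(-35))) - 4701/√(-970 - 1629) = -21/875 - 4701*(-I*√2599/2599) = -21*1/875 - 4701*(-I*√2599/2599) = -3/125 - (-4701)*I*√2599/2599 = -3/125 + 4701*I*√2599/2599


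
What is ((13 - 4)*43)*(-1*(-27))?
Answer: 10449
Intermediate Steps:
((13 - 4)*43)*(-1*(-27)) = (9*43)*27 = 387*27 = 10449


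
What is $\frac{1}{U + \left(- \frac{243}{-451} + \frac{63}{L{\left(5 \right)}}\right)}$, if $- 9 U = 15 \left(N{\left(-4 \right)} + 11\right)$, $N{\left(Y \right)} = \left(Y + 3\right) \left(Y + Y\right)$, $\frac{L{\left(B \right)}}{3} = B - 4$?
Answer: $- \frac{1353}{13703} \approx -0.098737$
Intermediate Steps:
$L{\left(B \right)} = -12 + 3 B$ ($L{\left(B \right)} = 3 \left(B - 4\right) = 3 \left(-4 + B\right) = -12 + 3 B$)
$N{\left(Y \right)} = 2 Y \left(3 + Y\right)$ ($N{\left(Y \right)} = \left(3 + Y\right) 2 Y = 2 Y \left(3 + Y\right)$)
$U = - \frac{95}{3}$ ($U = - \frac{15 \left(2 \left(-4\right) \left(3 - 4\right) + 11\right)}{9} = - \frac{15 \left(2 \left(-4\right) \left(-1\right) + 11\right)}{9} = - \frac{15 \left(8 + 11\right)}{9} = - \frac{15 \cdot 19}{9} = \left(- \frac{1}{9}\right) 285 = - \frac{95}{3} \approx -31.667$)
$\frac{1}{U + \left(- \frac{243}{-451} + \frac{63}{L{\left(5 \right)}}\right)} = \frac{1}{- \frac{95}{3} - \left(- \frac{243}{451} - \frac{63}{-12 + 3 \cdot 5}\right)} = \frac{1}{- \frac{95}{3} - \left(- \frac{243}{451} - \frac{63}{-12 + 15}\right)} = \frac{1}{- \frac{95}{3} + \left(\frac{243}{451} + \frac{63}{3}\right)} = \frac{1}{- \frac{95}{3} + \left(\frac{243}{451} + 63 \cdot \frac{1}{3}\right)} = \frac{1}{- \frac{95}{3} + \left(\frac{243}{451} + 21\right)} = \frac{1}{- \frac{95}{3} + \frac{9714}{451}} = \frac{1}{- \frac{13703}{1353}} = - \frac{1353}{13703}$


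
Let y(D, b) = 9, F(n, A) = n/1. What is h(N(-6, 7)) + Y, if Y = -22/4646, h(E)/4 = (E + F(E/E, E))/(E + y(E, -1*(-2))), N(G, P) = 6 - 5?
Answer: 9237/11615 ≈ 0.79527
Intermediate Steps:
N(G, P) = 1
F(n, A) = n (F(n, A) = n*1 = n)
h(E) = 4*(1 + E)/(9 + E) (h(E) = 4*((E + E/E)/(E + 9)) = 4*((E + 1)/(9 + E)) = 4*((1 + E)/(9 + E)) = 4*(1 + E)/(9 + E))
Y = -11/2323 (Y = -22*1/4646 = -11/2323 ≈ -0.0047353)
h(N(-6, 7)) + Y = 4*(1 + 1)/(9 + 1) - 11/2323 = 4*2/10 - 11/2323 = 4*(1/10)*2 - 11/2323 = 4/5 - 11/2323 = 9237/11615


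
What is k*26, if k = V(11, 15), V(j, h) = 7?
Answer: 182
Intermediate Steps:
k = 7
k*26 = 7*26 = 182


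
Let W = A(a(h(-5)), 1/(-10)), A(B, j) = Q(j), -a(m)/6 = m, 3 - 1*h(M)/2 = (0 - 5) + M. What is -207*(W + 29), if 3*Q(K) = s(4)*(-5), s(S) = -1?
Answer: -6348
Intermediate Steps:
h(M) = 16 - 2*M (h(M) = 6 - 2*((0 - 5) + M) = 6 - 2*(-5 + M) = 6 + (10 - 2*M) = 16 - 2*M)
a(m) = -6*m
Q(K) = 5/3 (Q(K) = (-1*(-5))/3 = (1/3)*5 = 5/3)
A(B, j) = 5/3
W = 5/3 ≈ 1.6667
-207*(W + 29) = -207*(5/3 + 29) = -207*92/3 = -6348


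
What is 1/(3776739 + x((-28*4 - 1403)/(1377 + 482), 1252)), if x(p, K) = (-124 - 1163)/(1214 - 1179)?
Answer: 35/132184578 ≈ 2.6478e-7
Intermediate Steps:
x(p, K) = -1287/35
1/(3776739 + x((-28*4 - 1403)/(1377 + 482), 1252)) = 1/(3776739 - 1287/35) = 1/(132184578/35) = 35/132184578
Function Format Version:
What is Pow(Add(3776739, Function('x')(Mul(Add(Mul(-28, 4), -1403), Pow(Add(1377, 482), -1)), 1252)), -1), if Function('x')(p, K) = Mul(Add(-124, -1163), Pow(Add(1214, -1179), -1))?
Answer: Rational(35, 132184578) ≈ 2.6478e-7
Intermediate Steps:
Function('x')(p, K) = Rational(-1287, 35) (Function('x')(p, K) = Mul(-1287, Pow(35, -1)) = Mul(-1287, Rational(1, 35)) = Rational(-1287, 35))
Pow(Add(3776739, Function('x')(Mul(Add(Mul(-28, 4), -1403), Pow(Add(1377, 482), -1)), 1252)), -1) = Pow(Add(3776739, Rational(-1287, 35)), -1) = Pow(Rational(132184578, 35), -1) = Rational(35, 132184578)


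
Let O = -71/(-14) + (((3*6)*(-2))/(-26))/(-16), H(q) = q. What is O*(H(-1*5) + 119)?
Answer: 206853/364 ≈ 568.28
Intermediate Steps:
O = 3629/728 (O = -71*(-1/14) + ((18*(-2))*(-1/26))*(-1/16) = 71/14 - 36*(-1/26)*(-1/16) = 71/14 + (18/13)*(-1/16) = 71/14 - 9/104 = 3629/728 ≈ 4.9849)
O*(H(-1*5) + 119) = 3629*(-1*5 + 119)/728 = 3629*(-5 + 119)/728 = (3629/728)*114 = 206853/364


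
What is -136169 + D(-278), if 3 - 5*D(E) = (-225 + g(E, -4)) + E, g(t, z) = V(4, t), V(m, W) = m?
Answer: -680343/5 ≈ -1.3607e+5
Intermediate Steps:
g(t, z) = 4
D(E) = 224/5 - E/5 (D(E) = 3/5 - ((-225 + 4) + E)/5 = 3/5 - (-221 + E)/5 = 3/5 + (221/5 - E/5) = 224/5 - E/5)
-136169 + D(-278) = -136169 + (224/5 - 1/5*(-278)) = -136169 + (224/5 + 278/5) = -136169 + 502/5 = -680343/5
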